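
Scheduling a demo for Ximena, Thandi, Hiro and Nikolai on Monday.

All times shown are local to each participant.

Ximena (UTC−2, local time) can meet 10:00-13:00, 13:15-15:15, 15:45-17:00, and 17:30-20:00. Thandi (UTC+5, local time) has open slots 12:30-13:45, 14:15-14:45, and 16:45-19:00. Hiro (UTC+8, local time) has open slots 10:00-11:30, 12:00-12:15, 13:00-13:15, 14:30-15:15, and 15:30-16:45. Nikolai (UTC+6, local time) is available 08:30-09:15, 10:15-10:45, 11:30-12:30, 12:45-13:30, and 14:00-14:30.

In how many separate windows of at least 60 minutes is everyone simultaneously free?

0

Ximena → UTC: 12:00–15:00, 15:15–17:15, 17:45–19:00, 19:30–22:00.
Thandi → UTC: 07:30–08:45, 09:15–09:45, 11:45–14:00.
Hiro → UTC: 02:00–03:30, 04:00–04:15, 05:00–05:15, 06:30–07:15, 07:30–08:45.
Nikolai → UTC: 02:30–03:15, 04:15–04:45, 05:30–06:30, 06:45–07:30, 08:00–08:30.
Ximena ∩ Thandi: 12:00–14:00.
Ximena ∩ Thandi ∩ Hiro: (none).
Ximena ∩ Thandi ∩ Hiro ∩ Nikolai: (none).
Windows ≥ 60 min: (none).
That's 0 windows.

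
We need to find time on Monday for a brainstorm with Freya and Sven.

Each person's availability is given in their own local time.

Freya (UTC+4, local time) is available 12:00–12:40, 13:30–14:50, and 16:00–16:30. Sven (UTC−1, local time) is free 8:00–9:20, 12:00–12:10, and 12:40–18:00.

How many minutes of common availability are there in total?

50 minutes

Freya → UTC: 08:00–08:40, 09:30–10:50, 12:00–12:30.
Sven → UTC: 09:00–10:20, 13:00–13:10, 13:40–19:00.
Freya ∩ Sven: 09:30–10:20.
Total common minutes: 50.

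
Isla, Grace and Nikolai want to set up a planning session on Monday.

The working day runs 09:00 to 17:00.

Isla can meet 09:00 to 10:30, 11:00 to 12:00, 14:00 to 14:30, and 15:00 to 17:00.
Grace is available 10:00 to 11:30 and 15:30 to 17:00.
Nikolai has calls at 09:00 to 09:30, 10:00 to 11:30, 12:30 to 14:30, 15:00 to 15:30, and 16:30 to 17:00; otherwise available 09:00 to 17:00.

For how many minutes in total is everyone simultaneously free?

60 minutes

Nikolai free within 09:00–17:00: 09:30–10:00, 11:30–12:30, 14:30–15:00, 15:30–16:30.
Isla ∩ Grace: 10:00–10:30, 11:00–11:30, 15:30–17:00.
Isla ∩ Grace ∩ Nikolai: 15:30–16:30.
Total common minutes: 60.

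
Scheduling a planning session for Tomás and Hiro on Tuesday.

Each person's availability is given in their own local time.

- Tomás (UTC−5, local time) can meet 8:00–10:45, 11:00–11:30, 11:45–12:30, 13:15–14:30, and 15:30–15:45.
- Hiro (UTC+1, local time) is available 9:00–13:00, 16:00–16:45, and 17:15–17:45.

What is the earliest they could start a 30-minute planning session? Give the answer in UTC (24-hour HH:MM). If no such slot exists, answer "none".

15:00

Tomás → UTC: 13:00–15:45, 16:00–16:30, 16:45–17:30, 18:15–19:30, 20:30–20:45.
Hiro → UTC: 08:00–12:00, 15:00–15:45, 16:15–16:45.
Tomás ∩ Hiro: 15:00–15:45, 16:15–16:30.
Windows ≥ 30 min: 15:00–15:45.
Earliest such window starts at 15:00.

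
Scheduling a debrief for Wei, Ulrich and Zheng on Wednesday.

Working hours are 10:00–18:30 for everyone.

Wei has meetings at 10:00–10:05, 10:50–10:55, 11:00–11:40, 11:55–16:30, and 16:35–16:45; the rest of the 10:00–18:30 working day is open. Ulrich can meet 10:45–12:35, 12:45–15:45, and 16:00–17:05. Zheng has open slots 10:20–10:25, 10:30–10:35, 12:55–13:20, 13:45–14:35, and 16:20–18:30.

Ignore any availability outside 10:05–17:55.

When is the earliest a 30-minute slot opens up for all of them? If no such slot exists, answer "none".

Wei free within 10:00–18:30: 10:05–10:50, 10:55–11:00, 11:40–11:55, 16:30–16:35, 16:45–18:30.
Wei ∩ Ulrich: 10:45–10:50, 10:55–11:00, 11:40–11:55, 16:30–16:35, 16:45–17:05.
Wei ∩ Ulrich ∩ Zheng: 16:30–16:35, 16:45–17:05.
Restricted to 10:05–17:55: 16:30–16:35, 16:45–17:05.
Windows ≥ 30 min: (none).

none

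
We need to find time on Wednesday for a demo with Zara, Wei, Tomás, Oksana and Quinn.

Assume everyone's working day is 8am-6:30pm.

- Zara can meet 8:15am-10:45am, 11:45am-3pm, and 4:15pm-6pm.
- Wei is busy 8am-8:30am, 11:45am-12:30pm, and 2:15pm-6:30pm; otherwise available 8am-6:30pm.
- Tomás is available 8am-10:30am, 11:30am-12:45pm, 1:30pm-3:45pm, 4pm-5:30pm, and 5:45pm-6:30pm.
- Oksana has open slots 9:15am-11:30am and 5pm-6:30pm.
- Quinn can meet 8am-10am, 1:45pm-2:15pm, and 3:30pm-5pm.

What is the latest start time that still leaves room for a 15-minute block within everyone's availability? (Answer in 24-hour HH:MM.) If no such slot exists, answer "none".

09:45

Wei free within 08:00–18:30: 08:30–11:45, 12:30–14:15.
Zara ∩ Wei: 08:30–10:45, 12:30–14:15.
Zara ∩ Wei ∩ Tomás: 08:30–10:30, 12:30–12:45, 13:30–14:15.
Zara ∩ Wei ∩ Tomás ∩ Oksana: 09:15–10:30.
Zara ∩ Wei ∩ Tomás ∩ Oksana ∩ Quinn: 09:15–10:00.
Windows ≥ 15 min: 09:15–10:00.
Latest start in the last window 09:15–10:00 is 10:00 − 15 min = 09:45.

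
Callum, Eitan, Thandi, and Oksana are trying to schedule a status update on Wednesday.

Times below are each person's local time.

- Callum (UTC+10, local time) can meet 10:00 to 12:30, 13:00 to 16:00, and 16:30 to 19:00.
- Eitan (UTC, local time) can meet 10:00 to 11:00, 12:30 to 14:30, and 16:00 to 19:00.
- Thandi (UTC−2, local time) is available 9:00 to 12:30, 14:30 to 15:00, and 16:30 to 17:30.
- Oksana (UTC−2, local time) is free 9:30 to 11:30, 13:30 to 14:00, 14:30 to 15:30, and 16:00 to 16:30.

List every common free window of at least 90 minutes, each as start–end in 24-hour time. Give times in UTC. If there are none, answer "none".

none

Callum → UTC: 00:00–02:30, 03:00–06:00, 06:30–09:00.
Eitan → UTC: 10:00–11:00, 12:30–14:30, 16:00–19:00.
Thandi → UTC: 11:00–14:30, 16:30–17:00, 18:30–19:30.
Oksana → UTC: 11:30–13:30, 15:30–16:00, 16:30–17:30, 18:00–18:30.
Callum ∩ Eitan: (none).
Callum ∩ Eitan ∩ Thandi: (none).
Callum ∩ Eitan ∩ Thandi ∩ Oksana: (none).
Windows ≥ 90 min: (none).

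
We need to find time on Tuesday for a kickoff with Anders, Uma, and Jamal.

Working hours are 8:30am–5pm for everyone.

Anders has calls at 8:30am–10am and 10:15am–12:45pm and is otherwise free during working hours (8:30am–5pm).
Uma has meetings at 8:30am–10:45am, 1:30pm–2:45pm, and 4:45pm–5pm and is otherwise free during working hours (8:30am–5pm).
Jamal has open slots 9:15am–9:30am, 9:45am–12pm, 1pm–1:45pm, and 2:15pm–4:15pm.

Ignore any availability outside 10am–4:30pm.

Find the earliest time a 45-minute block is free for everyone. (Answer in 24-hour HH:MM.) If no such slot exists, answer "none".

Anders free within 08:30–17:00: 10:00–10:15, 12:45–17:00.
Uma free within 08:30–17:00: 10:45–13:30, 14:45–16:45.
Anders ∩ Uma: 12:45–13:30, 14:45–16:45.
Anders ∩ Uma ∩ Jamal: 13:00–13:30, 14:45–16:15.
Restricted to 10:00–16:30: 13:00–13:30, 14:45–16:15.
Windows ≥ 45 min: 14:45–16:15.
Earliest such window starts at 14:45.

14:45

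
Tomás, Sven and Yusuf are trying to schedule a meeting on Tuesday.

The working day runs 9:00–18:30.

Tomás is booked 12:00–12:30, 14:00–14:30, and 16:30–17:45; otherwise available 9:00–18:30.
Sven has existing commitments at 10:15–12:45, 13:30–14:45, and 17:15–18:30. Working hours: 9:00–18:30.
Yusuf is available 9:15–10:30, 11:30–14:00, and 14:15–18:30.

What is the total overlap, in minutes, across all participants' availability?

Tomás free within 09:00–18:30: 09:00–12:00, 12:30–14:00, 14:30–16:30, 17:45–18:30.
Sven free within 09:00–18:30: 09:00–10:15, 12:45–13:30, 14:45–17:15.
Tomás ∩ Sven: 09:00–10:15, 12:45–13:30, 14:45–16:30.
Tomás ∩ Sven ∩ Yusuf: 09:15–10:15, 12:45–13:30, 14:45–16:30.
Total common minutes: 60 + 45 + 105 = 210.

210 minutes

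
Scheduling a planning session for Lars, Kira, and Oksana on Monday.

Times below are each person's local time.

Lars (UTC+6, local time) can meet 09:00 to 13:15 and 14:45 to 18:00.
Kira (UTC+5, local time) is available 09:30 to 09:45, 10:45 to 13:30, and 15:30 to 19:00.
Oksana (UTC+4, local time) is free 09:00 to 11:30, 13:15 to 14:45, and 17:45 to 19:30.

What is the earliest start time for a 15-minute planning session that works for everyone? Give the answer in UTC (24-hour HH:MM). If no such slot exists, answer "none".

05:45

Lars → UTC: 03:00–07:15, 08:45–12:00.
Kira → UTC: 04:30–04:45, 05:45–08:30, 10:30–14:00.
Oksana → UTC: 05:00–07:30, 09:15–10:45, 13:45–15:30.
Lars ∩ Kira: 04:30–04:45, 05:45–07:15, 10:30–12:00.
Lars ∩ Kira ∩ Oksana: 05:45–07:15, 10:30–10:45.
Windows ≥ 15 min: 05:45–07:15, 10:30–10:45.
Earliest such window starts at 05:45.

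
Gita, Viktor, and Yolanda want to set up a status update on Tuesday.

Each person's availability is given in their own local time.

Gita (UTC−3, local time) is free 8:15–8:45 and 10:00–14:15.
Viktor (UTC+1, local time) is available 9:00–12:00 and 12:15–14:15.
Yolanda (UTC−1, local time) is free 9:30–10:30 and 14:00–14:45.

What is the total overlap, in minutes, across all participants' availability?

Gita → UTC: 11:15–11:45, 13:00–17:15.
Viktor → UTC: 08:00–11:00, 11:15–13:15.
Yolanda → UTC: 10:30–11:30, 15:00–15:45.
Gita ∩ Viktor: 11:15–11:45, 13:00–13:15.
Gita ∩ Viktor ∩ Yolanda: 11:15–11:30.
Total common minutes: 15.

15 minutes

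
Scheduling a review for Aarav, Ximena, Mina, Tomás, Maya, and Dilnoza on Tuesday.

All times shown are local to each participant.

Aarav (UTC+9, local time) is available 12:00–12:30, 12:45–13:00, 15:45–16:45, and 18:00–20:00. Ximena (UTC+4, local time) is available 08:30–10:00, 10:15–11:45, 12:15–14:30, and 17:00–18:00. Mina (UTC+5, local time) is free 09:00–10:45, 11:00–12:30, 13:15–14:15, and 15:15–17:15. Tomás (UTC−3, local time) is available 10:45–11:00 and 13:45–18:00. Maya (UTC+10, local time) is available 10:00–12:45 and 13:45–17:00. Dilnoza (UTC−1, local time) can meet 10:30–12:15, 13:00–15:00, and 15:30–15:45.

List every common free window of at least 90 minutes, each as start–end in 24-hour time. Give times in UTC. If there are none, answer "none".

none

Aarav → UTC: 03:00–03:30, 03:45–04:00, 06:45–07:45, 09:00–11:00.
Ximena → UTC: 04:30–06:00, 06:15–07:45, 08:15–10:30, 13:00–14:00.
Mina → UTC: 04:00–05:45, 06:00–07:30, 08:15–09:15, 10:15–12:15.
Tomás → UTC: 13:45–14:00, 16:45–21:00.
Maya → UTC: 00:00–02:45, 03:45–07:00.
Dilnoza → UTC: 11:30–13:15, 14:00–16:00, 16:30–16:45.
Aarav ∩ Ximena: 06:45–07:45, 09:00–10:30.
Aarav ∩ Ximena ∩ Mina: 06:45–07:30, 09:00–09:15, 10:15–10:30.
Aarav ∩ Ximena ∩ Mina ∩ Tomás: (none).
Aarav ∩ Ximena ∩ Mina ∩ Tomás ∩ Maya: (none).
Aarav ∩ Ximena ∩ Mina ∩ Tomás ∩ Maya ∩ Dilnoza: (none).
Windows ≥ 90 min: (none).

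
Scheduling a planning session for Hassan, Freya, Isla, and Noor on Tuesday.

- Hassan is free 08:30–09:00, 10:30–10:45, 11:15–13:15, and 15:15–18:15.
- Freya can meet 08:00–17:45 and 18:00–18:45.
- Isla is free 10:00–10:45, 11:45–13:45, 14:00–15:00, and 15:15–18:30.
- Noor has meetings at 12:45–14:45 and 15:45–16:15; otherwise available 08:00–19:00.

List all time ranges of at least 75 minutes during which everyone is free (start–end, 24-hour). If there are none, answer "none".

16:15–17:45

Noor free within 08:00–19:00: 08:00–12:45, 14:45–15:45, 16:15–19:00.
Hassan ∩ Freya: 08:30–09:00, 10:30–10:45, 11:15–13:15, 15:15–17:45, 18:00–18:15.
Hassan ∩ Freya ∩ Isla: 10:30–10:45, 11:45–13:15, 15:15–17:45, 18:00–18:15.
Hassan ∩ Freya ∩ Isla ∩ Noor: 10:30–10:45, 11:45–12:45, 15:15–15:45, 16:15–17:45, 18:00–18:15.
Windows ≥ 75 min: 16:15–17:45.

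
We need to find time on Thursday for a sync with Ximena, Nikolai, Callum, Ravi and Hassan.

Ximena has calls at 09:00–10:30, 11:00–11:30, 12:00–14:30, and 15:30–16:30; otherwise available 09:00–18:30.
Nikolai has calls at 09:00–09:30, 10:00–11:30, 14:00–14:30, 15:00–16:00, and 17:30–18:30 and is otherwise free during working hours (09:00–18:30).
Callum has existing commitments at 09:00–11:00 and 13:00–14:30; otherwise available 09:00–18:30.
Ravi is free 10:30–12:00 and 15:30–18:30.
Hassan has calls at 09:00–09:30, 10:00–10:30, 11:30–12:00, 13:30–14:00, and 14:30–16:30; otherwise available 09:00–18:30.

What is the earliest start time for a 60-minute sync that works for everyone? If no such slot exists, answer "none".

16:30

Ximena free within 09:00–18:30: 10:30–11:00, 11:30–12:00, 14:30–15:30, 16:30–18:30.
Nikolai free within 09:00–18:30: 09:30–10:00, 11:30–14:00, 14:30–15:00, 16:00–17:30.
Callum free within 09:00–18:30: 11:00–13:00, 14:30–18:30.
Hassan free within 09:00–18:30: 09:30–10:00, 10:30–11:30, 12:00–13:30, 14:00–14:30, 16:30–18:30.
Ximena ∩ Nikolai: 11:30–12:00, 14:30–15:00, 16:30–17:30.
Ximena ∩ Nikolai ∩ Callum: 11:30–12:00, 14:30–15:00, 16:30–17:30.
Ximena ∩ Nikolai ∩ Callum ∩ Ravi: 11:30–12:00, 16:30–17:30.
Ximena ∩ Nikolai ∩ Callum ∩ Ravi ∩ Hassan: 16:30–17:30.
Windows ≥ 60 min: 16:30–17:30.
Earliest such window starts at 16:30.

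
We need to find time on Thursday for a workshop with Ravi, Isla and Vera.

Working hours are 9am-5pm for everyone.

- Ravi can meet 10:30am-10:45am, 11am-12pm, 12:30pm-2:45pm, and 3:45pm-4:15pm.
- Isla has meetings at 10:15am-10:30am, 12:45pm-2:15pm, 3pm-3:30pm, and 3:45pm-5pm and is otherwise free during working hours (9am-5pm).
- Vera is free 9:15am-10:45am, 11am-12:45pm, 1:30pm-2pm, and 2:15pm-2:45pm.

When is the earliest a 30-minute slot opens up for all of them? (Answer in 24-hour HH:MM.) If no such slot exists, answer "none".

Isla free within 09:00–17:00: 09:00–10:15, 10:30–12:45, 14:15–15:00, 15:30–15:45.
Ravi ∩ Isla: 10:30–10:45, 11:00–12:00, 12:30–12:45, 14:15–14:45.
Ravi ∩ Isla ∩ Vera: 10:30–10:45, 11:00–12:00, 12:30–12:45, 14:15–14:45.
Windows ≥ 30 min: 11:00–12:00, 14:15–14:45.
Earliest such window starts at 11:00.

11:00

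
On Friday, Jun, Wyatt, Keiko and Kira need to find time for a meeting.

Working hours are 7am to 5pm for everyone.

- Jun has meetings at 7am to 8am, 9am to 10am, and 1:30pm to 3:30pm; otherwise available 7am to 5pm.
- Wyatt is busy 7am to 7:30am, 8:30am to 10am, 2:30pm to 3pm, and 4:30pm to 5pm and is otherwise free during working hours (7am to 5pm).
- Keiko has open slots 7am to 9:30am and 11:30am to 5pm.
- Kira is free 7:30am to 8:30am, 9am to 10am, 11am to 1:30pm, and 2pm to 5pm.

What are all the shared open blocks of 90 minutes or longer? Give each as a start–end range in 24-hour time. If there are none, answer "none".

11:30–13:30

Jun free within 07:00–17:00: 08:00–09:00, 10:00–13:30, 15:30–17:00.
Wyatt free within 07:00–17:00: 07:30–08:30, 10:00–14:30, 15:00–16:30.
Jun ∩ Wyatt: 08:00–08:30, 10:00–13:30, 15:30–16:30.
Jun ∩ Wyatt ∩ Keiko: 08:00–08:30, 11:30–13:30, 15:30–16:30.
Jun ∩ Wyatt ∩ Keiko ∩ Kira: 08:00–08:30, 11:30–13:30, 15:30–16:30.
Windows ≥ 90 min: 11:30–13:30.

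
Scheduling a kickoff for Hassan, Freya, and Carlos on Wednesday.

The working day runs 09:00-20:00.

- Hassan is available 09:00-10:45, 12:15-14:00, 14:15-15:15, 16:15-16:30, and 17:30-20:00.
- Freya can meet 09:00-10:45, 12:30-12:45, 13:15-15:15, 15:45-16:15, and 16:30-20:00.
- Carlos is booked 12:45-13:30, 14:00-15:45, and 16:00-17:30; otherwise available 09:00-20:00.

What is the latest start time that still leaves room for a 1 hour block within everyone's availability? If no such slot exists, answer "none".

19:00

Carlos free within 09:00–20:00: 09:00–12:45, 13:30–14:00, 15:45–16:00, 17:30–20:00.
Hassan ∩ Freya: 09:00–10:45, 12:30–12:45, 13:15–14:00, 14:15–15:15, 17:30–20:00.
Hassan ∩ Freya ∩ Carlos: 09:00–10:45, 12:30–12:45, 13:30–14:00, 17:30–20:00.
Windows ≥ 60 min: 09:00–10:45, 17:30–20:00.
Latest start in the last window 17:30–20:00 is 20:00 − 60 min = 19:00.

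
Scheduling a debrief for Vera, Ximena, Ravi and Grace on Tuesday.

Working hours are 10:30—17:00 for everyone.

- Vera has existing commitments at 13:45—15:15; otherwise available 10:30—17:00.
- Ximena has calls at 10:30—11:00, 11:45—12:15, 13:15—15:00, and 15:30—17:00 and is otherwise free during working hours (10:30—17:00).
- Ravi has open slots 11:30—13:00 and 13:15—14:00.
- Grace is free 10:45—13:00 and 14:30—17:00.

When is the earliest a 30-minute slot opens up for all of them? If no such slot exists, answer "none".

12:15

Vera free within 10:30–17:00: 10:30–13:45, 15:15–17:00.
Ximena free within 10:30–17:00: 11:00–11:45, 12:15–13:15, 15:00–15:30.
Vera ∩ Ximena: 11:00–11:45, 12:15–13:15, 15:15–15:30.
Vera ∩ Ximena ∩ Ravi: 11:30–11:45, 12:15–13:00.
Vera ∩ Ximena ∩ Ravi ∩ Grace: 11:30–11:45, 12:15–13:00.
Windows ≥ 30 min: 12:15–13:00.
Earliest such window starts at 12:15.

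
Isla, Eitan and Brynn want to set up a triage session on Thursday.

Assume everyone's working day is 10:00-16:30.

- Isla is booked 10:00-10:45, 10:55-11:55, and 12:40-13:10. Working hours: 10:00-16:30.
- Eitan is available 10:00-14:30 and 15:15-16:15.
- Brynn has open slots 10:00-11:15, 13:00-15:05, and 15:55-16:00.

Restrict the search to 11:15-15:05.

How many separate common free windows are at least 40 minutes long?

Isla free within 10:00–16:30: 10:45–10:55, 11:55–12:40, 13:10–16:30.
Isla ∩ Eitan: 10:45–10:55, 11:55–12:40, 13:10–14:30, 15:15–16:15.
Isla ∩ Eitan ∩ Brynn: 10:45–10:55, 13:10–14:30, 15:55–16:00.
Restricted to 11:15–15:05: 13:10–14:30.
Windows ≥ 40 min: 13:10–14:30.
That's 1 window.

1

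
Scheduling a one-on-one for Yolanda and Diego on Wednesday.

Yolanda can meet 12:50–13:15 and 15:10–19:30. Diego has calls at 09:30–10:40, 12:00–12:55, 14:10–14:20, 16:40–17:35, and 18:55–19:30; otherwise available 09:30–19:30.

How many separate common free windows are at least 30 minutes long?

2

Diego free within 09:30–19:30: 10:40–12:00, 12:55–14:10, 14:20–16:40, 17:35–18:55.
Yolanda ∩ Diego: 12:55–13:15, 15:10–16:40, 17:35–18:55.
Windows ≥ 30 min: 15:10–16:40, 17:35–18:55.
That's 2 windows.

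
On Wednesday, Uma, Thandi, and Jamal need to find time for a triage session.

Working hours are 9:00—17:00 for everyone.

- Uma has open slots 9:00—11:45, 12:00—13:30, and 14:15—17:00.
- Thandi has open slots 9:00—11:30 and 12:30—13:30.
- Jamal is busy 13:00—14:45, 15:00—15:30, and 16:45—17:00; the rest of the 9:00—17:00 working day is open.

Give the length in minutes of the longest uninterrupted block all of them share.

Jamal free within 09:00–17:00: 09:00–13:00, 14:45–15:00, 15:30–16:45.
Uma ∩ Thandi: 09:00–11:30, 12:30–13:30.
Uma ∩ Thandi ∩ Jamal: 09:00–11:30, 12:30–13:00.
Common window lengths: 150, 30 min; longest is 150.

150 minutes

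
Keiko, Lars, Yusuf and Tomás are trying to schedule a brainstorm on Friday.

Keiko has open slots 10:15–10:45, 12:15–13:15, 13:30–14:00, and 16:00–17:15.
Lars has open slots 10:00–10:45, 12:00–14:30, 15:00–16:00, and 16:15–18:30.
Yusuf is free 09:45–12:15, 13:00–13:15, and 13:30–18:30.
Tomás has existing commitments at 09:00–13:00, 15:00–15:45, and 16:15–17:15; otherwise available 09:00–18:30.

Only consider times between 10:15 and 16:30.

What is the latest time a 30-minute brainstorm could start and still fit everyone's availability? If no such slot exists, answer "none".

13:30

Tomás free within 09:00–18:30: 13:00–15:00, 15:45–16:15, 17:15–18:30.
Keiko ∩ Lars: 10:15–10:45, 12:15–13:15, 13:30–14:00, 16:15–17:15.
Keiko ∩ Lars ∩ Yusuf: 10:15–10:45, 13:00–13:15, 13:30–14:00, 16:15–17:15.
Keiko ∩ Lars ∩ Yusuf ∩ Tomás: 13:00–13:15, 13:30–14:00.
Restricted to 10:15–16:30: 13:00–13:15, 13:30–14:00.
Windows ≥ 30 min: 13:30–14:00.
Latest start in the last window 13:30–14:00 is 14:00 − 30 min = 13:30.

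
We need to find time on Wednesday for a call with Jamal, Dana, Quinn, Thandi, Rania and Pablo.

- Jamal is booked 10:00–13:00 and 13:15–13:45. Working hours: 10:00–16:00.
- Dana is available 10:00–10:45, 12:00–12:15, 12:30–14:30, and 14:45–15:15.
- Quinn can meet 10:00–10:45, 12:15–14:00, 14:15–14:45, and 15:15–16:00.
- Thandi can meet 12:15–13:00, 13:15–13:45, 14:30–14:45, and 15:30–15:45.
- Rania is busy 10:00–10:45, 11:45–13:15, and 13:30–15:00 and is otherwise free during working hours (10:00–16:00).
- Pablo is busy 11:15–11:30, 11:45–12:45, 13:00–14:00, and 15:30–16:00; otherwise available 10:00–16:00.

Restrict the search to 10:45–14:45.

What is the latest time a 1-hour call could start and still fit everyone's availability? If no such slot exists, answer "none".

none

Jamal free within 10:00–16:00: 13:00–13:15, 13:45–16:00.
Rania free within 10:00–16:00: 10:45–11:45, 13:15–13:30, 15:00–16:00.
Pablo free within 10:00–16:00: 10:00–11:15, 11:30–11:45, 12:45–13:00, 14:00–15:30.
Jamal ∩ Dana: 13:00–13:15, 13:45–14:30, 14:45–15:15.
Jamal ∩ Dana ∩ Quinn: 13:00–13:15, 13:45–14:00, 14:15–14:30.
Jamal ∩ Dana ∩ Quinn ∩ Thandi: (none).
Jamal ∩ Dana ∩ Quinn ∩ Thandi ∩ Rania: (none).
Jamal ∩ Dana ∩ Quinn ∩ Thandi ∩ Rania ∩ Pablo: (none).
Restricted to 10:45–14:45: (none).
Windows ≥ 60 min: (none).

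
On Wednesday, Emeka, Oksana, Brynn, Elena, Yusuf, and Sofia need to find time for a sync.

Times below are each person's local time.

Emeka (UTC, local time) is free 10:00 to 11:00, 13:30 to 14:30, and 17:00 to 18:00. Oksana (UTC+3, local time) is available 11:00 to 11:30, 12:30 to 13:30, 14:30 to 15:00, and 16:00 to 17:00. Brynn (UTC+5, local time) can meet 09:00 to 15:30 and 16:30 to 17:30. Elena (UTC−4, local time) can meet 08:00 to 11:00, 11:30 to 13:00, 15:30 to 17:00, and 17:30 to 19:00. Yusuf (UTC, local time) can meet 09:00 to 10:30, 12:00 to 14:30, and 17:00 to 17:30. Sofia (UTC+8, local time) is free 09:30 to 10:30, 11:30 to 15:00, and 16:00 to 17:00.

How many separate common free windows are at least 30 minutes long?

Emeka → UTC: 10:00–11:00, 13:30–14:30, 17:00–18:00.
Oksana → UTC: 08:00–08:30, 09:30–10:30, 11:30–12:00, 13:00–14:00.
Brynn → UTC: 04:00–10:30, 11:30–12:30.
Elena → UTC: 12:00–15:00, 15:30–17:00, 19:30–21:00, 21:30–23:00.
Yusuf → UTC: 09:00–10:30, 12:00–14:30, 17:00–17:30.
Sofia → UTC: 01:30–02:30, 03:30–07:00, 08:00–09:00.
Emeka ∩ Oksana: 10:00–10:30, 13:30–14:00.
Emeka ∩ Oksana ∩ Brynn: 10:00–10:30.
Emeka ∩ Oksana ∩ Brynn ∩ Elena: (none).
Emeka ∩ Oksana ∩ Brynn ∩ Elena ∩ Yusuf: (none).
Emeka ∩ Oksana ∩ Brynn ∩ Elena ∩ Yusuf ∩ Sofia: (none).
Windows ≥ 30 min: (none).
That's 0 windows.

0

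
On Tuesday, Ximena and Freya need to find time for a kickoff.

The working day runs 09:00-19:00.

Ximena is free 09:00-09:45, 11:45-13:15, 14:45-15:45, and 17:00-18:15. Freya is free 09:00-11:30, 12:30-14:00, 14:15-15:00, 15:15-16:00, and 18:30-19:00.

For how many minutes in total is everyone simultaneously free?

135 minutes

Ximena ∩ Freya: 09:00–09:45, 12:30–13:15, 14:45–15:00, 15:15–15:45.
Total common minutes: 45 + 45 + 15 + 30 = 135.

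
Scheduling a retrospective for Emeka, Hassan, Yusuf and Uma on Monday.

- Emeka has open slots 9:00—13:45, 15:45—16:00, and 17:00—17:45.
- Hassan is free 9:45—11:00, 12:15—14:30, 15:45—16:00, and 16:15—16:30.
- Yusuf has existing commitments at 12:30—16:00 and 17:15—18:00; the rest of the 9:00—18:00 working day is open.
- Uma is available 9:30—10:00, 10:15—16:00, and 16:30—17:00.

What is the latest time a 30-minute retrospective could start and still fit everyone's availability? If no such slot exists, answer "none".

Yusuf free within 09:00–18:00: 09:00–12:30, 16:00–17:15.
Emeka ∩ Hassan: 09:45–11:00, 12:15–13:45, 15:45–16:00.
Emeka ∩ Hassan ∩ Yusuf: 09:45–11:00, 12:15–12:30.
Emeka ∩ Hassan ∩ Yusuf ∩ Uma: 09:45–10:00, 10:15–11:00, 12:15–12:30.
Windows ≥ 30 min: 10:15–11:00.
Latest start in the last window 10:15–11:00 is 11:00 − 30 min = 10:30.

10:30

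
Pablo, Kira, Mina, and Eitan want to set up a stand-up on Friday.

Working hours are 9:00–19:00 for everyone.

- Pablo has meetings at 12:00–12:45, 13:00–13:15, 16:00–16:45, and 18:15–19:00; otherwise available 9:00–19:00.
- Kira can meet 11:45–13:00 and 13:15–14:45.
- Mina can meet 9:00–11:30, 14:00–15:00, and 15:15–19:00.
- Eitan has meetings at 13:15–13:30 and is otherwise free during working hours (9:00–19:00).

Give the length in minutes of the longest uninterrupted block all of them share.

45 minutes

Pablo free within 09:00–19:00: 09:00–12:00, 12:45–13:00, 13:15–16:00, 16:45–18:15.
Eitan free within 09:00–19:00: 09:00–13:15, 13:30–19:00.
Pablo ∩ Kira: 11:45–12:00, 12:45–13:00, 13:15–14:45.
Pablo ∩ Kira ∩ Mina: 14:00–14:45.
Pablo ∩ Kira ∩ Mina ∩ Eitan: 14:00–14:45.
Single common window of 45 minutes.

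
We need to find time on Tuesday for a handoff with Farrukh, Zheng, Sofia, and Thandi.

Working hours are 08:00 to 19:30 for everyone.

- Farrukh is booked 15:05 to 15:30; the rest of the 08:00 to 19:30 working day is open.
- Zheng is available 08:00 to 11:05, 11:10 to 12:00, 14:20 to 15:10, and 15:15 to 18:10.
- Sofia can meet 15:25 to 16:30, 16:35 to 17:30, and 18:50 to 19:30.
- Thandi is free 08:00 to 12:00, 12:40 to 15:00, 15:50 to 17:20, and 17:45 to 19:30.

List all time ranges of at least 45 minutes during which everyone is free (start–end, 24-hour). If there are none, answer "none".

Farrukh free within 08:00–19:30: 08:00–15:05, 15:30–19:30.
Farrukh ∩ Zheng: 08:00–11:05, 11:10–12:00, 14:20–15:05, 15:30–18:10.
Farrukh ∩ Zheng ∩ Sofia: 15:30–16:30, 16:35–17:30.
Farrukh ∩ Zheng ∩ Sofia ∩ Thandi: 15:50–16:30, 16:35–17:20.
Windows ≥ 45 min: 16:35–17:20.

16:35–17:20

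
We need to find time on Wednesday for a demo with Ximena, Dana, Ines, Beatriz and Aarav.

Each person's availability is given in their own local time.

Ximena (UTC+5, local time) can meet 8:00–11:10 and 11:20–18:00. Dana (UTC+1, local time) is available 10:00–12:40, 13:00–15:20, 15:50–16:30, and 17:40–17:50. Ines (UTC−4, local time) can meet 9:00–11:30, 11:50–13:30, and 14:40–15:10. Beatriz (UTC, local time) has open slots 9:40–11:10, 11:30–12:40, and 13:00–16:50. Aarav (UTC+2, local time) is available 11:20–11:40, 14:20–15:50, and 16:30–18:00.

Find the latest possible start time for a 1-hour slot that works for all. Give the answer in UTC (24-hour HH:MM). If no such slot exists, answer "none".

none

Ximena → UTC: 03:00–06:10, 06:20–13:00.
Dana → UTC: 09:00–11:40, 12:00–14:20, 14:50–15:30, 16:40–16:50.
Ines → UTC: 13:00–15:30, 15:50–17:30, 18:40–19:10.
Beatriz → UTC: 09:40–11:10, 11:30–12:40, 13:00–16:50.
Aarav → UTC: 09:20–09:40, 12:20–13:50, 14:30–16:00.
Ximena ∩ Dana: 09:00–11:40, 12:00–13:00.
Ximena ∩ Dana ∩ Ines: (none).
Ximena ∩ Dana ∩ Ines ∩ Beatriz: (none).
Ximena ∩ Dana ∩ Ines ∩ Beatriz ∩ Aarav: (none).
Windows ≥ 60 min: (none).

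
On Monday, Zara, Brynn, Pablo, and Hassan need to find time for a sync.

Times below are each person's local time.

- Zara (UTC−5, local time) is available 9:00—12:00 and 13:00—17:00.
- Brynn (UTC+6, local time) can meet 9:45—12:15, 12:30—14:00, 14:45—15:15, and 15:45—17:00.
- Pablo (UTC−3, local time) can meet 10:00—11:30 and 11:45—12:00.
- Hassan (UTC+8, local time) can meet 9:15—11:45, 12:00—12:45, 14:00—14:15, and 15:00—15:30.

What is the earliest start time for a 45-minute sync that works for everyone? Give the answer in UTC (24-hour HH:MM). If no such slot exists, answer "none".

none

Zara → UTC: 14:00–17:00, 18:00–22:00.
Brynn → UTC: 03:45–06:15, 06:30–08:00, 08:45–09:15, 09:45–11:00.
Pablo → UTC: 13:00–14:30, 14:45–15:00.
Hassan → UTC: 01:15–03:45, 04:00–04:45, 06:00–06:15, 07:00–07:30.
Zara ∩ Brynn: (none).
Zara ∩ Brynn ∩ Pablo: (none).
Zara ∩ Brynn ∩ Pablo ∩ Hassan: (none).
Windows ≥ 45 min: (none).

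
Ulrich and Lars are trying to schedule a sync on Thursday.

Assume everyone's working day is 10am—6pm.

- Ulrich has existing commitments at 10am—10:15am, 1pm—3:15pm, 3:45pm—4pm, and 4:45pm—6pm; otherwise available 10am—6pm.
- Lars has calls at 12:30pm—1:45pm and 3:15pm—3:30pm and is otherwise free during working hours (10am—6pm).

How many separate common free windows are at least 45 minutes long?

Ulrich free within 10:00–18:00: 10:15–13:00, 15:15–15:45, 16:00–16:45.
Lars free within 10:00–18:00: 10:00–12:30, 13:45–15:15, 15:30–18:00.
Ulrich ∩ Lars: 10:15–12:30, 15:30–15:45, 16:00–16:45.
Windows ≥ 45 min: 10:15–12:30, 16:00–16:45.
That's 2 windows.

2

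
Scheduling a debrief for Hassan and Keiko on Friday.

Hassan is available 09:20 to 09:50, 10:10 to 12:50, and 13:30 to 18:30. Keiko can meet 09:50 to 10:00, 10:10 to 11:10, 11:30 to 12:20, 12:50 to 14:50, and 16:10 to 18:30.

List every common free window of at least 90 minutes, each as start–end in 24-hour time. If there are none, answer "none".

16:10–18:30

Hassan ∩ Keiko: 10:10–11:10, 11:30–12:20, 13:30–14:50, 16:10–18:30.
Windows ≥ 90 min: 16:10–18:30.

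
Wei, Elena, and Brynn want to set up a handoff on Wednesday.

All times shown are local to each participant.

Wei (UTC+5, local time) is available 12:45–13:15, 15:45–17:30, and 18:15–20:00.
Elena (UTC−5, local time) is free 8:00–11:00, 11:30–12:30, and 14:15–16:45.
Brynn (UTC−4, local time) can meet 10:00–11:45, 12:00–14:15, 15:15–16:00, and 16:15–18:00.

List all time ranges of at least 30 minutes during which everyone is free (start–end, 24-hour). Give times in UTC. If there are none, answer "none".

14:00–15:00

Wei → UTC: 07:45–08:15, 10:45–12:30, 13:15–15:00.
Elena → UTC: 13:00–16:00, 16:30–17:30, 19:15–21:45.
Brynn → UTC: 14:00–15:45, 16:00–18:15, 19:15–20:00, 20:15–22:00.
Wei ∩ Elena: 13:15–15:00.
Wei ∩ Elena ∩ Brynn: 14:00–15:00.
Windows ≥ 30 min: 14:00–15:00.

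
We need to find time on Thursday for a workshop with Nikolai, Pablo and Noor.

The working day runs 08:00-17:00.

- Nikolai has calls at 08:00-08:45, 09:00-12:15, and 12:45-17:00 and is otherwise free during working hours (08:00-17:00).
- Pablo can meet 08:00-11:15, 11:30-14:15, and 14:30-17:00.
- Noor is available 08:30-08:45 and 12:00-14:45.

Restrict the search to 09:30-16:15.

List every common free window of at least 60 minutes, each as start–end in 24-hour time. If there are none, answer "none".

Nikolai free within 08:00–17:00: 08:45–09:00, 12:15–12:45.
Nikolai ∩ Pablo: 08:45–09:00, 12:15–12:45.
Nikolai ∩ Pablo ∩ Noor: 12:15–12:45.
Restricted to 09:30–16:15: 12:15–12:45.
Windows ≥ 60 min: (none).

none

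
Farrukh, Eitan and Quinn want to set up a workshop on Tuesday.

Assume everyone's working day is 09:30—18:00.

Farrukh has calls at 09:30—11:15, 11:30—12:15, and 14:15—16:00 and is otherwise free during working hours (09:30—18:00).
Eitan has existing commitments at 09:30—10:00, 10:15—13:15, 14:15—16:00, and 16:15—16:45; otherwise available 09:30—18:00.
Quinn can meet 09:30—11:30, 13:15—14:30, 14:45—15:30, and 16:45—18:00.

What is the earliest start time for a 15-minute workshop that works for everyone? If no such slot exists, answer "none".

Farrukh free within 09:30–18:00: 11:15–11:30, 12:15–14:15, 16:00–18:00.
Eitan free within 09:30–18:00: 10:00–10:15, 13:15–14:15, 16:00–16:15, 16:45–18:00.
Farrukh ∩ Eitan: 13:15–14:15, 16:00–16:15, 16:45–18:00.
Farrukh ∩ Eitan ∩ Quinn: 13:15–14:15, 16:45–18:00.
Windows ≥ 15 min: 13:15–14:15, 16:45–18:00.
Earliest such window starts at 13:15.

13:15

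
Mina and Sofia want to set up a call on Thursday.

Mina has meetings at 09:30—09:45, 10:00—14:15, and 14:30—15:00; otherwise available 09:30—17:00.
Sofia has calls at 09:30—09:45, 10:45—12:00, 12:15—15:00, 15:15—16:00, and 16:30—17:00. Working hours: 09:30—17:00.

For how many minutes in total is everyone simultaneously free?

60 minutes

Mina free within 09:30–17:00: 09:45–10:00, 14:15–14:30, 15:00–17:00.
Sofia free within 09:30–17:00: 09:45–10:45, 12:00–12:15, 15:00–15:15, 16:00–16:30.
Mina ∩ Sofia: 09:45–10:00, 15:00–15:15, 16:00–16:30.
Total common minutes: 15 + 15 + 30 = 60.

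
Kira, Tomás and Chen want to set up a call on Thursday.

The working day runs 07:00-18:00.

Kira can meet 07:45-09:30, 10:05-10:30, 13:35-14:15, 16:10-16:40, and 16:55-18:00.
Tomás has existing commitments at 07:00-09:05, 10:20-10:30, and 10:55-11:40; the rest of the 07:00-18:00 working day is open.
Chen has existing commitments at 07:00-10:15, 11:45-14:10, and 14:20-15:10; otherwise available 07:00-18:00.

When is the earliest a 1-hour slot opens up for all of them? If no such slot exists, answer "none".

16:55

Tomás free within 07:00–18:00: 09:05–10:20, 10:30–10:55, 11:40–18:00.
Chen free within 07:00–18:00: 10:15–11:45, 14:10–14:20, 15:10–18:00.
Kira ∩ Tomás: 09:05–09:30, 10:05–10:20, 13:35–14:15, 16:10–16:40, 16:55–18:00.
Kira ∩ Tomás ∩ Chen: 10:15–10:20, 14:10–14:15, 16:10–16:40, 16:55–18:00.
Windows ≥ 60 min: 16:55–18:00.
Earliest such window starts at 16:55.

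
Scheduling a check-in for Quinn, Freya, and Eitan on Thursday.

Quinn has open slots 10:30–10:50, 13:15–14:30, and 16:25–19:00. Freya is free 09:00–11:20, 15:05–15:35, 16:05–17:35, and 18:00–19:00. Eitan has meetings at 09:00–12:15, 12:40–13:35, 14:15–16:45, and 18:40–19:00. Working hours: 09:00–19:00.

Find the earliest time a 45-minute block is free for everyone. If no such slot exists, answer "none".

Eitan free within 09:00–19:00: 12:15–12:40, 13:35–14:15, 16:45–18:40.
Quinn ∩ Freya: 10:30–10:50, 16:25–17:35, 18:00–19:00.
Quinn ∩ Freya ∩ Eitan: 16:45–17:35, 18:00–18:40.
Windows ≥ 45 min: 16:45–17:35.
Earliest such window starts at 16:45.

16:45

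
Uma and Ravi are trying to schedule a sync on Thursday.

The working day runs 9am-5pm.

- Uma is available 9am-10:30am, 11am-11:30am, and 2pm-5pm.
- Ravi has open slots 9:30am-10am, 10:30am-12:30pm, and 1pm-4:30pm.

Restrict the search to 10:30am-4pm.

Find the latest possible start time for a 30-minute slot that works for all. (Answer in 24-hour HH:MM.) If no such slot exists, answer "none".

15:30

Uma ∩ Ravi: 09:30–10:00, 11:00–11:30, 14:00–16:30.
Restricted to 10:30–16:00: 11:00–11:30, 14:00–16:00.
Windows ≥ 30 min: 11:00–11:30, 14:00–16:00.
Latest start in the last window 14:00–16:00 is 16:00 − 30 min = 15:30.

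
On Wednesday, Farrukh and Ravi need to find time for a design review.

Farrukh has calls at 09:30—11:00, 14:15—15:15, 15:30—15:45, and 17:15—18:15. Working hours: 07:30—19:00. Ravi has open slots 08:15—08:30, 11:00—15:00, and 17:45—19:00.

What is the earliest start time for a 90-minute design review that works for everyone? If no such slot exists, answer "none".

Farrukh free within 07:30–19:00: 07:30–09:30, 11:00–14:15, 15:15–15:30, 15:45–17:15, 18:15–19:00.
Farrukh ∩ Ravi: 08:15–08:30, 11:00–14:15, 18:15–19:00.
Windows ≥ 90 min: 11:00–14:15.
Earliest such window starts at 11:00.

11:00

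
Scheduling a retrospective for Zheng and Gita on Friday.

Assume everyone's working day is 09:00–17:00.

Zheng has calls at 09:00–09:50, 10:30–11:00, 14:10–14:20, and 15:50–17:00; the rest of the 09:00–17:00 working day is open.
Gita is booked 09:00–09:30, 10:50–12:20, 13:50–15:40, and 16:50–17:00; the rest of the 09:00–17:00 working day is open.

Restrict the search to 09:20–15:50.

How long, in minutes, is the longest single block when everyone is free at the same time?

Zheng free within 09:00–17:00: 09:50–10:30, 11:00–14:10, 14:20–15:50.
Gita free within 09:00–17:00: 09:30–10:50, 12:20–13:50, 15:40–16:50.
Zheng ∩ Gita: 09:50–10:30, 12:20–13:50, 15:40–15:50.
Restricted to 09:20–15:50: 09:50–10:30, 12:20–13:50, 15:40–15:50.
Common window lengths: 40, 90, 10 min; longest is 90.

90 minutes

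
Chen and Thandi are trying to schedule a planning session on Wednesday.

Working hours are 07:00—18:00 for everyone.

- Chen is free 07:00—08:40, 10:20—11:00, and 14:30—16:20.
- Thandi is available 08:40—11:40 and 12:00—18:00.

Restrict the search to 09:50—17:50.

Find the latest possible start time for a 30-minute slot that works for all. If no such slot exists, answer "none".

Chen ∩ Thandi: 10:20–11:00, 14:30–16:20.
Restricted to 09:50–17:50: 10:20–11:00, 14:30–16:20.
Windows ≥ 30 min: 10:20–11:00, 14:30–16:20.
Latest start in the last window 14:30–16:20 is 16:20 − 30 min = 15:50.

15:50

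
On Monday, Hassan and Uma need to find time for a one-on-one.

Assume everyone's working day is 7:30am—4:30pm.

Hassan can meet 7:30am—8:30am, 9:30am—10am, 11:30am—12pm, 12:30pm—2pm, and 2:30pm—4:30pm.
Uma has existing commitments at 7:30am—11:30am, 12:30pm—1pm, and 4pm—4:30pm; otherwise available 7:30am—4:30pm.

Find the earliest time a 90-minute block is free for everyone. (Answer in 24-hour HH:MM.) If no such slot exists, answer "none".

14:30

Uma free within 07:30–16:30: 11:30–12:30, 13:00–16:00.
Hassan ∩ Uma: 11:30–12:00, 13:00–14:00, 14:30–16:00.
Windows ≥ 90 min: 14:30–16:00.
Earliest such window starts at 14:30.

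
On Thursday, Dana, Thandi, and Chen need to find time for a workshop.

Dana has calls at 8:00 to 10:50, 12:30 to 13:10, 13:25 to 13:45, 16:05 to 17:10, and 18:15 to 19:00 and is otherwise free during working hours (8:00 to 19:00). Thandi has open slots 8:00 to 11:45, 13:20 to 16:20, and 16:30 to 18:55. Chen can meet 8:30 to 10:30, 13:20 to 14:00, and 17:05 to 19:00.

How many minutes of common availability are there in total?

85 minutes

Dana free within 08:00–19:00: 10:50–12:30, 13:10–13:25, 13:45–16:05, 17:10–18:15.
Dana ∩ Thandi: 10:50–11:45, 13:20–13:25, 13:45–16:05, 17:10–18:15.
Dana ∩ Thandi ∩ Chen: 13:20–13:25, 13:45–14:00, 17:10–18:15.
Total common minutes: 5 + 15 + 65 = 85.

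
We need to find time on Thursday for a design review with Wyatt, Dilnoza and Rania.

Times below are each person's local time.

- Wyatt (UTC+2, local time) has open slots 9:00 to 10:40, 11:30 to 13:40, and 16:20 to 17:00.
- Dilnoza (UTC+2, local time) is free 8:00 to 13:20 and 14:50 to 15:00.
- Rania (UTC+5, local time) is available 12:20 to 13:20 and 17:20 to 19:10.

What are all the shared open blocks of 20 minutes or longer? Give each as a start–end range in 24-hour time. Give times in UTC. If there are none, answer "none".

Wyatt → UTC: 07:00–08:40, 09:30–11:40, 14:20–15:00.
Dilnoza → UTC: 06:00–11:20, 12:50–13:00.
Rania → UTC: 07:20–08:20, 12:20–14:10.
Wyatt ∩ Dilnoza: 07:00–08:40, 09:30–11:20.
Wyatt ∩ Dilnoza ∩ Rania: 07:20–08:20.
Windows ≥ 20 min: 07:20–08:20.

07:20–08:20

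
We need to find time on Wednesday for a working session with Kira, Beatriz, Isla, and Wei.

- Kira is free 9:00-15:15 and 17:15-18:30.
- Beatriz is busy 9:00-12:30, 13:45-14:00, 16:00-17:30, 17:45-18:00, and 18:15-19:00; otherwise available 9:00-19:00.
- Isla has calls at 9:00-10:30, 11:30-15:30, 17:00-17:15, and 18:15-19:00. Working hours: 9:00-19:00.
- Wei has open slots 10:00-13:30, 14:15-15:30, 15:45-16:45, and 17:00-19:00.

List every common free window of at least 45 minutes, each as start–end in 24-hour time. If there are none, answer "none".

Beatriz free within 09:00–19:00: 12:30–13:45, 14:00–16:00, 17:30–17:45, 18:00–18:15.
Isla free within 09:00–19:00: 10:30–11:30, 15:30–17:00, 17:15–18:15.
Kira ∩ Beatriz: 12:30–13:45, 14:00–15:15, 17:30–17:45, 18:00–18:15.
Kira ∩ Beatriz ∩ Isla: 17:30–17:45, 18:00–18:15.
Kira ∩ Beatriz ∩ Isla ∩ Wei: 17:30–17:45, 18:00–18:15.
Windows ≥ 45 min: (none).

none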